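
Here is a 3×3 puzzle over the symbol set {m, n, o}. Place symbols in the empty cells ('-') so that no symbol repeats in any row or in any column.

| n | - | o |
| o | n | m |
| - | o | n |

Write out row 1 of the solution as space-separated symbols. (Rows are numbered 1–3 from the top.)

(r1,c2) = m

n m o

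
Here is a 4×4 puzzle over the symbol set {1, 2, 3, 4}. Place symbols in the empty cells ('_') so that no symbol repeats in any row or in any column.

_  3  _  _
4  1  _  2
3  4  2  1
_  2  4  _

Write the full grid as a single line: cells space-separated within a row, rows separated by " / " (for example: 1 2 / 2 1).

2 3 1 4 / 4 1 3 2 / 3 4 2 1 / 1 2 4 3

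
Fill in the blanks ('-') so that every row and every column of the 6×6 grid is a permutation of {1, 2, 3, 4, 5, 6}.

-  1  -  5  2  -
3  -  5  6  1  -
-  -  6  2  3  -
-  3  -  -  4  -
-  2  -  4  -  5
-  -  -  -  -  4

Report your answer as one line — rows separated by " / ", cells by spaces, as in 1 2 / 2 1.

6 1 4 5 2 3 / 3 4 5 6 1 2 / 4 5 6 2 3 1 / 5 3 2 1 4 6 / 1 2 3 4 6 5 / 2 6 1 3 5 4

row 2 has {1,3,5,6}; column 2 has {1,2,3} — only 4 is left for (r2,c2).
row 2 has {1,3,4,5,6}; column 6 has {4,5} — only 2 is left for (r2,c6).
row 3 has {2,3,6}; column 2 has {1,2,3,4} — only 5 is left for (r3,c2).
row 3 has {2,3,5,6}; column 6 has {2,4,5} — only 1 is left for (r3,c6).
row 4 has {3,4}; column 4 has {2,4,5,6} — only 1 is left for (r4,c4).
row 4 has {1,3,4}; column 6 has {1,2,4,5} — only 6 is left for (r4,c6).
row 5 has {2,4,5}; column 5 has {1,2,3,4} — only 6 is left for (r5,c5).
row 6 has {4}; column 2 has {1,2,3,4,5} — only 6 is left for (r6,c2).
row 6 has {4,6}; column 4 has {1,2,4,5,6} — only 3 is left for (r6,c4).
row 6 has {3,4,6}; column 5 has {1,2,3,4,6} — only 5 is left for (r6,c5).
row 1 has {1,2,5}; column 6 has {1,2,4,5,6} — only 3 is left for (r1,c6).
row 3 has {1,2,3,5,6}; column 1 has {3} — only 4 is left for (r3,c1).
row 4 has {1,3,4,6}; column 3 has {5,6} — only 2 is left for (r4,c3).
row 5 has {2,4,5,6}; column 1 has {3,4} — only 1 is left for (r5,c1).
row 5 has {1,2,4,5,6}; column 3 has {2,5,6} — only 3 is left for (r5,c3).
row 6 has {3,4,5,6}; column 1 has {1,3,4} — only 2 is left for (r6,c1).
row 6 has {2,3,4,5,6}; column 3 has {2,3,5,6} — only 1 is left for (r6,c3).
row 1 has {1,2,3,5}; column 1 has {1,2,3,4} — only 6 is left for (r1,c1).
row 1 has {1,2,3,5,6}; column 3 has {1,2,3,5,6} — only 4 is left for (r1,c3).
row 4 has {1,2,3,4,6}; column 1 has {1,2,3,4,6} — only 5 is left for (r4,c1).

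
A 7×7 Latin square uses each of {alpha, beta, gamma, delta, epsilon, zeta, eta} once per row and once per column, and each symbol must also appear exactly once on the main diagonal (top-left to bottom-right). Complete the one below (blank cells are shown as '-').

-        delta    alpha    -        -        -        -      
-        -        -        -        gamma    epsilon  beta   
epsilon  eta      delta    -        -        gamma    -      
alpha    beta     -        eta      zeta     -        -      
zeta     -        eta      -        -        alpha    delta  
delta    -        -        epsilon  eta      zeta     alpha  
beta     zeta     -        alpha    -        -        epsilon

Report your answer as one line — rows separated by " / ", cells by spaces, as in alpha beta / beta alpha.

gamma delta alpha zeta epsilon beta eta / eta alpha zeta delta gamma epsilon beta / epsilon eta delta beta alpha gamma zeta / alpha beta epsilon eta zeta delta gamma / zeta epsilon eta gamma beta alpha delta / delta gamma beta epsilon eta zeta alpha / beta zeta gamma alpha delta eta epsilon

row 1 has {alpha,delta}; column 1 has {alpha,beta,delta,epsilon,zeta}; the diagonal has {delta,epsilon,zeta,eta} — only gamma is left for (r1,c1).
row 2 has {beta,gamma,epsilon}; column 1 has {alpha,beta,gamma,delta,epsilon,zeta} — only eta is left for (r2,c1).
row 2 has {beta,gamma,epsilon,eta}; column 2 has {beta,delta,zeta,eta}; the diagonal has {gamma,delta,epsilon,zeta,eta} — only alpha is left for (r2,c2).
row 2 has {alpha,beta,gamma,epsilon,eta}; column 3 has {alpha,delta,eta} — only zeta is left for (r2,c3).
row 2 has {alpha,beta,gamma,epsilon,zeta,eta}; column 4 has {alpha,epsilon,eta} — only delta is left for (r2,c4).
row 3 has {gamma,delta,epsilon,eta}; column 7 has {alpha,beta,delta,epsilon} — only zeta is left for (r3,c7).
row 4 has {alpha,beta,zeta,eta}; column 6 has {alpha,gamma,epsilon,zeta} — only delta is left for (r4,c6).
row 4 has {alpha,beta,delta,zeta,eta}; column 7 has {alpha,beta,delta,epsilon,zeta} — only gamma is left for (r4,c7).
row 5 has {alpha,delta,zeta,eta}; column 5 has {gamma,zeta,eta}; the diagonal has {alpha,gamma,delta,epsilon,zeta,eta} — only beta is left for (r5,c5).
row 6 has {alpha,delta,epsilon,zeta,eta}; column 2 has {alpha,beta,delta,zeta,eta} — only gamma is left for (r6,c2).
row 6 has {alpha,gamma,delta,epsilon,zeta,eta}; column 3 has {alpha,delta,zeta,eta} — only beta is left for (r6,c3).
row 7 has {alpha,beta,epsilon,zeta}; column 3 has {alpha,beta,delta,zeta,eta} — only gamma is left for (r7,c3).
row 7 has {alpha,beta,gamma,epsilon,zeta}; column 5 has {beta,gamma,zeta,eta} — only delta is left for (r7,c5).
row 7 has {alpha,beta,gamma,delta,epsilon,zeta}; column 6 has {alpha,gamma,delta,epsilon,zeta} — only eta is left for (r7,c6).
row 1 has {alpha,gamma,delta}; column 5 has {beta,gamma,delta,zeta,eta} — only epsilon is left for (r1,c5).
row 1 has {alpha,gamma,delta,epsilon}; column 6 has {alpha,gamma,delta,epsilon,zeta,eta} — only beta is left for (r1,c6).
row 1 has {alpha,beta,gamma,delta,epsilon}; column 7 has {alpha,beta,gamma,delta,epsilon,zeta} — only eta is left for (r1,c7).
row 3 has {gamma,delta,epsilon,zeta,eta}; column 4 has {alpha,delta,epsilon,eta} — only beta is left for (r3,c4).
row 3 has {beta,gamma,delta,epsilon,zeta,eta}; column 5 has {beta,gamma,delta,epsilon,zeta,eta} — only alpha is left for (r3,c5).
row 4 has {alpha,beta,gamma,delta,zeta,eta}; column 3 has {alpha,beta,gamma,delta,zeta,eta} — only epsilon is left for (r4,c3).
row 5 has {alpha,beta,delta,zeta,eta}; column 2 has {alpha,beta,gamma,delta,zeta,eta} — only epsilon is left for (r5,c2).
row 5 has {alpha,beta,delta,epsilon,zeta,eta}; column 4 has {alpha,beta,delta,epsilon,eta} — only gamma is left for (r5,c4).
row 1 has {alpha,beta,gamma,delta,epsilon,eta}; column 4 has {alpha,beta,gamma,delta,epsilon,eta} — only zeta is left for (r1,c4).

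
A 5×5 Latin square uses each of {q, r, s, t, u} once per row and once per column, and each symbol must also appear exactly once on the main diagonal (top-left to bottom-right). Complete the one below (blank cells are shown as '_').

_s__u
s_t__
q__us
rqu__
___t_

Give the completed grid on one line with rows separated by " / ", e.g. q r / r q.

t s q r u / s u t q r / q t r u s / r q u s t / u r s t q

row 1 has {s,u}; column 1 has {q,r,s}; the diagonal is empty so far — only t is left for (r1,c1).
row 3 has {q,s,u}; column 3 has {t,u}; the diagonal has {t} — only r is left for (r3,c3).
row 4 has {q,r,u}; column 4 has {t,u}; the diagonal has {r,t} — only s is left for (r4,c4).
row 4 has {q,r,s,u}; column 5 has {s,u} — only t is left for (r4,c5).
row 5 has {t}; column 1 has {q,r,s,t} — only u is left for (r5,c1).
row 5 has {t,u}; column 2 has {q,s} — only r is left for (r5,c2).
row 5 has {r,t,u}; column 5 has {s,t,u}; the diagonal has {r,s,t} — only q is left for (r5,c5).
row 1 has {s,t,u}; column 3 has {r,t,u} — only q is left for (r1,c3).
row 1 has {q,s,t,u}; column 4 has {s,t,u} — only r is left for (r1,c4).
row 2 has {s,t}; column 2 has {q,r,s}; the diagonal has {q,r,s,t} — only u is left for (r2,c2).
row 2 has {s,t,u}; column 4 has {r,s,t,u} — only q is left for (r2,c4).
row 2 has {q,s,t,u}; column 5 has {q,s,t,u} — only r is left for (r2,c5).
row 3 has {q,r,s,u}; column 2 has {q,r,s,u} — only t is left for (r3,c2).
row 5 has {q,r,t,u}; column 3 has {q,r,t,u} — only s is left for (r5,c3).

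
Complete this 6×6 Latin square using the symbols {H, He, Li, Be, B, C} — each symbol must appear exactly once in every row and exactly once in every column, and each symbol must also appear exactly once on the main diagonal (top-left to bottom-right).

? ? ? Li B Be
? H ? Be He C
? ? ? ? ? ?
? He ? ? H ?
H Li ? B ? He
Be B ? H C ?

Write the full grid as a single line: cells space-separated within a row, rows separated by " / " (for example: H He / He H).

(r1,c2) = C
(r3,c2) = Be
(r3,c5) = Li
(r4,c4) = C
(r5,c5) = Be
(r6,c6) = Li
(r1,c1) = He
(r1,c3) = H
(r3,c3) = B
(r3,c4) = He
(r3,c6) = H
(r4,c6) = B
(r5,c3) = C
(r6,c3) = He
(r2,c3) = Li
(r3,c1) = C
(r4,c1) = Li
(r4,c3) = Be
(r2,c1) = B

He C H Li B Be / B H Li Be He C / C Be B He Li H / Li He Be C H B / H Li C B Be He / Be B He H C Li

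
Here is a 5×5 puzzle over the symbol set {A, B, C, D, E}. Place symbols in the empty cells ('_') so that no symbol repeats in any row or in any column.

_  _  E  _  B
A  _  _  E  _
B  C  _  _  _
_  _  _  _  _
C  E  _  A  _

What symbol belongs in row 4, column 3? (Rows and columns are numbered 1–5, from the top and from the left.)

C

row 1 has {B,E}; column 1 has {A,B,C} — only D is left for (r1,c1).
row 1 has {B,D,E}; column 2 has {C,E} — only A is left for (r1,c2).
row 1 has {A,B,D,E}; column 4 has {A,E} — only C is left for (r1,c4).
row 3 has {B,C}; column 4 has {A,C,E} — only D is left for (r3,c4).
row 4 is empty so far; column 1 has {A,B,C,D} — only E is left for (r4,c1).
row 4 has {E}; column 4 has {A,C,D,E} — only B is left for (r4,c4).
row 5 has {A,C,E}; column 5 has {B} — only D is left for (r5,c5).
row 2 has {A,E}; column 5 has {B,D} — only C is left for (r2,c5).
row 3 has {B,C,D}; column 3 has {E} — only A is left for (r3,c3).
row 3 has {A,B,C,D}; column 5 has {B,C,D} — only E is left for (r3,c5).
row 4 has {B,E}; column 2 has {A,C,E} — only D is left for (r4,c2).
row 4 has {B,D,E}; column 3 has {A,E} — only C is left for (r4,c3).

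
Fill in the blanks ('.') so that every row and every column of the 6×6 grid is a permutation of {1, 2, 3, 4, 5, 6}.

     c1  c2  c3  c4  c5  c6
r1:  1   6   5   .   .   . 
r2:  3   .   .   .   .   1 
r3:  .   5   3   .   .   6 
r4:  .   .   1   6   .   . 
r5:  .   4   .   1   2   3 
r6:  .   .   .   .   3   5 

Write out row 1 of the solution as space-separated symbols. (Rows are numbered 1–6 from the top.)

At row 1, column 5: row 1 has {1,5,6}; column 5 has {2,3}; that leaves 4.
At row 1, column 6: row 1 has {1,4,5,6}; column 6 has {1,3,5,6}; that leaves 2.
At row 2, column 2: row 2 has {1,3}; column 2 has {4,5,6}; that leaves 2.
At row 3, column 5: row 3 has {3,5,6}; column 5 has {2,3,4}; that leaves 1.
At row 4, column 2: row 4 has {1,6}; column 2 has {2,4,5,6}; that leaves 3.
At row 4, column 5: row 4 has {1,3,6}; column 5 has {1,2,3,4}; that leaves 5.
At row 4, column 6: row 4 has {1,3,5,6}; column 6 has {1,2,3,5,6}; that leaves 4.
At row 5, column 3: row 5 has {1,2,3,4}; column 3 has {1,3,5}; that leaves 6.
At row 6, column 2: row 6 has {3,5}; column 2 has {2,3,4,5,6}; that leaves 1.
At row 1, column 4: row 1 has {1,2,4,5,6}; column 4 has {1,6}; that leaves 3.

1 6 5 3 4 2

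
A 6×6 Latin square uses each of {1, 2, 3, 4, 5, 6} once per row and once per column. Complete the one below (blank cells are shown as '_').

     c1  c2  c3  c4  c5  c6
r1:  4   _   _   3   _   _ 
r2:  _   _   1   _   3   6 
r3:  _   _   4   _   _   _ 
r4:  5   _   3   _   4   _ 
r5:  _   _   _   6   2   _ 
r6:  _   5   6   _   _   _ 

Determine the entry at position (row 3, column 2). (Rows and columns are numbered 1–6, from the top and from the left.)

2

(r2,c1) = 2
(r2,c2) = 4
(r2,c4) = 5
(r5,c3) = 5
(r6,c5) = 1
(r1,c3) = 2
(r6,c1) = 3
(r5,c1) = 1
(r5,c2) = 3
(r5,c6) = 4
(r6,c6) = 2
(r3,c1) = 6
(r3,c5) = 5
(r4,c6) = 1
(r6,c4) = 4
(r1,c5) = 6
(r1,c6) = 5
(r3,c6) = 3
(r4,c4) = 2
(r1,c2) = 1
(r3,c2) = 2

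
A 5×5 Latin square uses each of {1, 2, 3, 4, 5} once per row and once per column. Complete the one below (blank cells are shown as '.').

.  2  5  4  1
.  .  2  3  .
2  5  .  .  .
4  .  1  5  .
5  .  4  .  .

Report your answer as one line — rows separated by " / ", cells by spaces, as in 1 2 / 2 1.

3 2 5 4 1 / 1 4 2 3 5 / 2 5 3 1 4 / 4 3 1 5 2 / 5 1 4 2 3

At row 1, column 1: row 1 has {1,2,4,5}; column 1 has {2,4,5}; that leaves 3.
At row 2, column 1: row 2 has {2,3}; column 1 has {2,3,4,5}; that leaves 1.
At row 2, column 2: row 2 has {1,2,3}; column 2 has {2,5}; that leaves 4.
At row 2, column 5: row 2 has {1,2,3,4}; column 5 has {1}; that leaves 5.
At row 3, column 3: row 3 has {2,5}; column 3 has {1,2,4,5}; that leaves 3.
At row 3, column 4: row 3 has {2,3,5}; column 4 has {3,4,5}; that leaves 1.
At row 3, column 5: row 3 has {1,2,3,5}; column 5 has {1,5}; that leaves 4.
At row 4, column 2: row 4 has {1,4,5}; column 2 has {2,4,5}; that leaves 3.
At row 4, column 5: row 4 has {1,3,4,5}; column 5 has {1,4,5}; that leaves 2.
At row 5, column 2: row 5 has {4,5}; column 2 has {2,3,4,5}; that leaves 1.
At row 5, column 4: row 5 has {1,4,5}; column 4 has {1,3,4,5}; that leaves 2.
At row 5, column 5: row 5 has {1,2,4,5}; column 5 has {1,2,4,5}; that leaves 3.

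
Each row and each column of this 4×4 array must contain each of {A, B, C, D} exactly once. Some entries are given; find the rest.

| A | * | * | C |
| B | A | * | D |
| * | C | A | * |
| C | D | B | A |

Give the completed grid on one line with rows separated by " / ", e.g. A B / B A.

A B D C / B A C D / D C A B / C D B A

(r1,c2) = B
(r1,c3) = D
(r2,c3) = C
(r3,c1) = D
(r3,c4) = B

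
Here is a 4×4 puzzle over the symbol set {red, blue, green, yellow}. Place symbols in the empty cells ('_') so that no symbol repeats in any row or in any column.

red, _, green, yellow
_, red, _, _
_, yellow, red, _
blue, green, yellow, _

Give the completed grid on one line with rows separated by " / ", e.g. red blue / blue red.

red blue green yellow / yellow red blue green / green yellow red blue / blue green yellow red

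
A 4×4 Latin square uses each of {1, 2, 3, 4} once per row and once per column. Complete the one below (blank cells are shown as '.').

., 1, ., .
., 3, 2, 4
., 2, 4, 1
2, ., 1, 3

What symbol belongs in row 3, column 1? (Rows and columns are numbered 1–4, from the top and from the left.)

3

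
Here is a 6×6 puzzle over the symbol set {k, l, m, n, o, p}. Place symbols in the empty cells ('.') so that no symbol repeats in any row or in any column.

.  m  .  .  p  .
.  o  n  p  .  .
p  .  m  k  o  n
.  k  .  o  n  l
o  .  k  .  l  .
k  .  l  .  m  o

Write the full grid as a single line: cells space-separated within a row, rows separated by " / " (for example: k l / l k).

row 1 has {m,p}; column 3 has {k,l,m,n} — only o is left for (r1,c3).
row 1 has {m,o,p}; column 6 has {l,n,o} — only k is left for (r1,c6).
row 2 has {n,o,p}; column 5 has {l,m,n,o,p} — only k is left for (r2,c5).
row 2 has {k,n,o,p}; column 6 has {k,l,n,o} — only m is left for (r2,c6).
row 3 has {k,m,n,o,p}; column 2 has {k,m,o} — only l is left for (r3,c2).
row 4 has {k,l,n,o}; column 1 has {k,o,p} — only m is left for (r4,c1).
row 4 has {k,l,m,n,o}; column 3 has {k,l,m,n,o} — only p is left for (r4,c3).
row 5 has {k,l,o}; column 6 has {k,l,m,n,o} — only p is left for (r5,c6).
row 6 has {k,l,m,o}; column 4 has {k,o,p} — only n is left for (r6,c4).
row 1 has {k,m,o,p}; column 4 has {k,n,o,p} — only l is left for (r1,c4).
row 2 has {k,m,n,o,p}; column 1 has {k,m,o,p} — only l is left for (r2,c1).
row 5 has {k,l,o,p}; column 2 has {k,l,m,o} — only n is left for (r5,c2).
row 5 has {k,l,n,o,p}; column 4 has {k,l,n,o,p} — only m is left for (r5,c4).
row 6 has {k,l,m,n,o}; column 2 has {k,l,m,n,o} — only p is left for (r6,c2).
row 1 has {k,l,m,o,p}; column 1 has {k,l,m,o,p} — only n is left for (r1,c1).

n m o l p k / l o n p k m / p l m k o n / m k p o n l / o n k m l p / k p l n m o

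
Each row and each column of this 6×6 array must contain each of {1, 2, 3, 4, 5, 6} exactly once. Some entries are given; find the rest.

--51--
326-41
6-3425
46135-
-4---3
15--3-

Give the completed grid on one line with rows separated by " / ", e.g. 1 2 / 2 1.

2 3 5 1 6 4 / 3 2 6 5 4 1 / 6 1 3 4 2 5 / 4 6 1 3 5 2 / 5 4 2 6 1 3 / 1 5 4 2 3 6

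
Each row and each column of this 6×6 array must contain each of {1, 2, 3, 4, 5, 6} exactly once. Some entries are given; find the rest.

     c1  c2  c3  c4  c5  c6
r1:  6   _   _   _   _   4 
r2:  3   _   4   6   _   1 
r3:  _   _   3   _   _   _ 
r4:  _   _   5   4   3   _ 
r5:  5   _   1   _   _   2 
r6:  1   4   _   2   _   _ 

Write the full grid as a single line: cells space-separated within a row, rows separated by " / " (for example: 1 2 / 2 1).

6 3 2 5 1 4 / 3 5 4 6 2 1 / 4 2 3 1 6 5 / 2 1 5 4 3 6 / 5 6 1 3 4 2 / 1 4 6 2 5 3

row 1 has {4,6}; column 3 has {1,3,4,5} — only 2 is left for (r1,c3).
row 4 has {3,4,5}; column 1 has {1,3,5,6} — only 2 is left for (r4,c1).
row 4 has {2,3,4,5}; column 6 has {1,2,4} — only 6 is left for (r4,c6).
row 5 has {1,2,5}; column 4 has {2,4,6} — only 3 is left for (r5,c4).
row 6 has {1,2,4}; column 3 has {1,2,3,4,5} — only 6 is left for (r6,c3).
row 6 has {1,2,4,6}; column 5 has {3} — only 5 is left for (r6,c5).
row 6 has {1,2,4,5,6}; column 6 has {1,2,4,6} — only 3 is left for (r6,c6).
row 1 has {2,4,6}; column 5 has {3,5} — only 1 is left for (r1,c5).
row 2 has {1,3,4,6}; column 5 has {1,3,5} — only 2 is left for (r2,c5).
row 3 has {3}; column 1 has {1,2,3,5,6} — only 4 is left for (r3,c1).
row 3 has {3,4}; column 5 has {1,2,3,5} — only 6 is left for (r3,c5).
row 3 has {3,4,6}; column 6 has {1,2,3,4,6} — only 5 is left for (r3,c6).
row 4 has {2,3,4,5,6}; column 2 has {4} — only 1 is left for (r4,c2).
row 5 has {1,2,3,5}; column 2 has {1,4} — only 6 is left for (r5,c2).
row 5 has {1,2,3,5,6}; column 5 has {1,2,3,5,6} — only 4 is left for (r5,c5).
row 1 has {1,2,4,6}; column 4 has {2,3,4,6} — only 5 is left for (r1,c4).
row 2 has {1,2,3,4,6}; column 2 has {1,4,6} — only 5 is left for (r2,c2).
row 3 has {3,4,5,6}; column 2 has {1,4,5,6} — only 2 is left for (r3,c2).
row 3 has {2,3,4,5,6}; column 4 has {2,3,4,5,6} — only 1 is left for (r3,c4).
row 1 has {1,2,4,5,6}; column 2 has {1,2,4,5,6} — only 3 is left for (r1,c2).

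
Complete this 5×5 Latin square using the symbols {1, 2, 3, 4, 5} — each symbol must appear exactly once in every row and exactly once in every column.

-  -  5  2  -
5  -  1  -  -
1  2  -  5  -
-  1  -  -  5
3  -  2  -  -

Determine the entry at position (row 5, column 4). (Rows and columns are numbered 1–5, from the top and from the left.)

1

(r1,c1) = 4
(r1,c2) = 3
(r1,c5) = 1
(r2,c2) = 4
(r2,c4) = 3
(r2,c5) = 2
(r4,c1) = 2
(r4,c4) = 4
(r5,c2) = 5
(r5,c4) = 1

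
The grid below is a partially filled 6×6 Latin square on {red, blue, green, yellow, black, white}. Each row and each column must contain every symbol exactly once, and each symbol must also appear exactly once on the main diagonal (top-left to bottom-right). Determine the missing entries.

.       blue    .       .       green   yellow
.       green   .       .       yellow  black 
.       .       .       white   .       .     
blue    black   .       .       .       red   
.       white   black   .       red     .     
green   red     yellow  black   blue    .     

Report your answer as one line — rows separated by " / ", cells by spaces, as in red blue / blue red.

row 1 has {blue,green,yellow}; column 4 has {black,white} — only red is left for (r1,c4).
row 2 has {green,yellow,black}; column 4 has {red,black,white} — only blue is left for (r2,c4).
row 3 has {white}; column 2 has {red,blue,green,black,white} — only yellow is left for (r3,c2).
row 3 has {yellow,white}; column 3 has {yellow,black}; the diagonal has {red,green} — only blue is left for (r3,c3).
row 3 has {blue,yellow,white}; column 5 has {red,blue,green,yellow} — only black is left for (r3,c5).
row 3 has {blue,yellow,black,white}; column 6 has {red,yellow,black} — only green is left for (r3,c6).
row 4 has {red,blue,black}; column 4 has {red,blue,black,white}; the diagonal has {red,blue,green} — only yellow is left for (r4,c4).
row 4 has {red,blue,yellow,black}; column 5 has {red,blue,green,yellow,black} — only white is left for (r4,c5).
row 5 has {red,black,white}; column 1 has {blue,green} — only yellow is left for (r5,c1).
row 5 has {red,yellow,black,white}; column 4 has {red,blue,yellow,black,white} — only green is left for (r5,c4).
row 5 has {red,green,yellow,black,white}; column 6 has {red,green,yellow,black} — only blue is left for (r5,c6).
row 6 has {red,blue,green,yellow,black}; column 6 has {red,blue,green,yellow,black}; the diagonal has {red,blue,green,yellow} — only white is left for (r6,c6).
row 1 has {red,blue,green,yellow}; column 1 has {blue,green,yellow}; the diagonal has {red,blue,green,yellow,white} — only black is left for (r1,c1).
row 1 has {red,blue,green,yellow,black}; column 3 has {blue,yellow,black} — only white is left for (r1,c3).
row 2 has {blue,green,yellow,black}; column 3 has {blue,yellow,black,white} — only red is left for (r2,c3).
row 3 has {blue,green,yellow,black,white}; column 1 has {blue,green,yellow,black} — only red is left for (r3,c1).
row 4 has {red,blue,yellow,black,white}; column 3 has {red,blue,yellow,black,white} — only green is left for (r4,c3).
row 2 has {red,blue,green,yellow,black}; column 1 has {red,blue,green,yellow,black} — only white is left for (r2,c1).

black blue white red green yellow / white green red blue yellow black / red yellow blue white black green / blue black green yellow white red / yellow white black green red blue / green red yellow black blue white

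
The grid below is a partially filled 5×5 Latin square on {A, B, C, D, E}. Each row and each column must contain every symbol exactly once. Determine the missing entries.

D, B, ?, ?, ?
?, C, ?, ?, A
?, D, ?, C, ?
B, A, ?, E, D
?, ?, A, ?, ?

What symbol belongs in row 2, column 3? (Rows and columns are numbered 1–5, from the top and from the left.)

D

row 1 has {B,D}; column 4 has {C,E} — only A is left for (r1,c4).
row 2 has {A,C}; column 1 has {B,D} — only E is left for (r2,c1).
row 3 has {C,D}; column 1 has {B,D,E} — only A is left for (r3,c1).
row 4 has {A,B,D,E}; column 3 has {A} — only C is left for (r4,c3).
row 5 has {A}; column 1 has {A,B,D,E} — only C is left for (r5,c1).
row 5 has {A,C}; column 2 has {A,B,C,D} — only E is left for (r5,c2).
row 5 has {A,C,E}; column 5 has {A,D} — only B is left for (r5,c5).
row 1 has {A,B,D}; column 3 has {A,C} — only E is left for (r1,c3).
row 1 has {A,B,D,E}; column 5 has {A,B,D} — only C is left for (r1,c5).
row 3 has {A,C,D}; column 3 has {A,C,E} — only B is left for (r3,c3).
row 3 has {A,B,C,D}; column 5 has {A,B,C,D} — only E is left for (r3,c5).
row 5 has {A,B,C,E}; column 4 has {A,C,E} — only D is left for (r5,c4).
row 2 has {A,C,E}; column 3 has {A,B,C,E} — only D is left for (r2,c3).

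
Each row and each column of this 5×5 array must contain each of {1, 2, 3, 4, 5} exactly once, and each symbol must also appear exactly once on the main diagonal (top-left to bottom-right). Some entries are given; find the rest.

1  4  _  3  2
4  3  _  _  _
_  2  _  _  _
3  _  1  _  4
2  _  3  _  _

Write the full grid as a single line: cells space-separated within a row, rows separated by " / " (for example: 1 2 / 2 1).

At row 1, column 3: row 1 has {1,2,3,4}; column 3 has {1,3}; that leaves 5.
At row 2, column 3: row 2 has {3,4}; column 3 has {1,3,5}; that leaves 2.
At row 3, column 1: row 3 has {2}; column 1 has {1,2,3,4}; that leaves 5.
At row 3, column 3: row 3 has {2,5}; column 3 has {1,2,3,5}; the diagonal has {1,3}; that leaves 4.
At row 3, column 4: row 3 has {2,4,5}; column 4 has {3}; that leaves 1.
At row 3, column 5: row 3 has {1,2,4,5}; column 5 has {2,4}; that leaves 3.
At row 4, column 2: row 4 has {1,3,4}; column 2 has {2,3,4}; that leaves 5.
At row 4, column 4: row 4 has {1,3,4,5}; column 4 has {1,3}; the diagonal has {1,3,4}; that leaves 2.
At row 5, column 2: row 5 has {2,3}; column 2 has {2,3,4,5}; that leaves 1.
At row 5, column 5: row 5 has {1,2,3}; column 5 has {2,3,4}; the diagonal has {1,2,3,4}; that leaves 5.
At row 2, column 4: row 2 has {2,3,4}; column 4 has {1,2,3}; that leaves 5.
At row 2, column 5: row 2 has {2,3,4,5}; column 5 has {2,3,4,5}; that leaves 1.
At row 5, column 4: row 5 has {1,2,3,5}; column 4 has {1,2,3,5}; that leaves 4.

1 4 5 3 2 / 4 3 2 5 1 / 5 2 4 1 3 / 3 5 1 2 4 / 2 1 3 4 5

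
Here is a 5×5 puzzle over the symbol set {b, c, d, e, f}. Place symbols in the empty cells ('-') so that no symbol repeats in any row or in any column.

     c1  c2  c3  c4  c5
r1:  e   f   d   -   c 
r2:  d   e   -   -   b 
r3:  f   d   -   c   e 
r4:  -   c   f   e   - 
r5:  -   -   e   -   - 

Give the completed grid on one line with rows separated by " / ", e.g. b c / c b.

row 1 has {c,d,e,f}; column 4 has {c,e} — only b is left for (r1,c4).
row 2 has {b,d,e}; column 3 has {d,e,f} — only c is left for (r2,c3).
row 2 has {b,c,d,e}; column 4 has {b,c,e} — only f is left for (r2,c4).
row 3 has {c,d,e,f}; column 3 has {c,d,e,f} — only b is left for (r3,c3).
row 4 has {c,e,f}; column 1 has {d,e,f} — only b is left for (r4,c1).
row 4 has {b,c,e,f}; column 5 has {b,c,e} — only d is left for (r4,c5).
row 5 has {e}; column 1 has {b,d,e,f} — only c is left for (r5,c1).
row 5 has {c,e}; column 2 has {c,d,e,f} — only b is left for (r5,c2).
row 5 has {b,c,e}; column 4 has {b,c,e,f} — only d is left for (r5,c4).
row 5 has {b,c,d,e}; column 5 has {b,c,d,e} — only f is left for (r5,c5).

e f d b c / d e c f b / f d b c e / b c f e d / c b e d f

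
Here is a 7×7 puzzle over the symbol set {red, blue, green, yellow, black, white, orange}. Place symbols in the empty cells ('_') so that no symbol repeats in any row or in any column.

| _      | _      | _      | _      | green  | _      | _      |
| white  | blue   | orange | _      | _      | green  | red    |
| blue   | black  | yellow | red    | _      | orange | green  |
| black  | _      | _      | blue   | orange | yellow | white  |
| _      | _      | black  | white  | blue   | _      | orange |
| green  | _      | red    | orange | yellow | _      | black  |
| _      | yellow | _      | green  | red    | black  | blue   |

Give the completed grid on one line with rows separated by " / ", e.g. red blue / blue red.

row 1 has {green}; column 7 has {red,blue,green,black,white,orange} — only yellow is left for (r1,c7).
row 2 has {red,blue,green,white,orange}; column 5 has {red,blue,green,yellow,orange} — only black is left for (r2,c5).
row 3 has {red,blue,green,yellow,black,orange}; column 5 has {red,blue,green,yellow,black,orange} — only white is left for (r3,c5).
row 4 has {blue,yellow,black,white,orange}; column 3 has {red,yellow,black,orange} — only green is left for (r4,c3).
row 5 has {blue,black,white,orange}; column 6 has {green,yellow,black,orange} — only red is left for (r5,c6).
row 6 has {red,green,yellow,black,orange}; column 2 has {blue,yellow,black} — only white is left for (r6,c2).
row 6 has {red,green,yellow,black,white,orange}; column 6 has {red,green,yellow,black,orange} — only blue is left for (r6,c6).
row 7 has {red,blue,green,yellow,black}; column 1 has {blue,green,black,white} — only orange is left for (r7,c1).
row 7 has {red,blue,green,yellow,black,orange}; column 3 has {red,green,yellow,black,orange} — only white is left for (r7,c3).
row 1 has {green,yellow}; column 1 has {blue,green,black,white,orange} — only red is left for (r1,c1).
row 1 has {red,green,yellow}; column 2 has {blue,yellow,black,white} — only orange is left for (r1,c2).
row 1 has {red,green,yellow,orange}; column 3 has {red,green,yellow,black,white,orange} — only blue is left for (r1,c3).
row 1 has {red,blue,green,yellow,orange}; column 4 has {red,blue,green,white,orange} — only black is left for (r1,c4).
row 1 has {red,blue,green,yellow,black,orange}; column 6 has {red,blue,green,yellow,black,orange} — only white is left for (r1,c6).
row 2 has {red,blue,green,black,white,orange}; column 4 has {red,blue,green,black,white,orange} — only yellow is left for (r2,c4).
row 4 has {blue,green,yellow,black,white,orange}; column 2 has {blue,yellow,black,white,orange} — only red is left for (r4,c2).
row 5 has {red,blue,black,white,orange}; column 1 has {red,blue,green,black,white,orange} — only yellow is left for (r5,c1).
row 5 has {red,blue,yellow,black,white,orange}; column 2 has {red,blue,yellow,black,white,orange} — only green is left for (r5,c2).

red orange blue black green white yellow / white blue orange yellow black green red / blue black yellow red white orange green / black red green blue orange yellow white / yellow green black white blue red orange / green white red orange yellow blue black / orange yellow white green red black blue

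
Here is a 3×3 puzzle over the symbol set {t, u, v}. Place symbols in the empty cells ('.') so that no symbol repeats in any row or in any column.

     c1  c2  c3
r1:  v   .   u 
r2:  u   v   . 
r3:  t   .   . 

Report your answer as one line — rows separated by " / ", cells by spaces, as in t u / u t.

v t u / u v t / t u v

row 1 has {u,v}; column 2 has {v} — only t is left for (r1,c2).
row 2 has {u,v}; column 3 has {u} — only t is left for (r2,c3).
row 3 has {t}; column 2 has {t,v} — only u is left for (r3,c2).
row 3 has {t,u}; column 3 has {t,u} — only v is left for (r3,c3).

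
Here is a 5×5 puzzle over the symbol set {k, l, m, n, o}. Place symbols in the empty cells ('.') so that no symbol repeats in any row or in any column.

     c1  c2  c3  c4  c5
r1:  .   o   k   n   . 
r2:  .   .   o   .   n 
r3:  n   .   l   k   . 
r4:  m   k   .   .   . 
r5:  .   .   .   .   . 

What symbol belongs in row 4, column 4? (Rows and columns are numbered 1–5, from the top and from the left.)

row 1 has {k,n,o}; column 1 has {m,n} — only l is left for (r1,c1).
row 1 has {k,l,n,o}; column 5 has {n} — only m is left for (r1,c5).
row 2 has {n,o}; column 1 has {l,m,n} — only k is left for (r2,c1).
row 3 has {k,l,n}; column 2 has {k,o} — only m is left for (r3,c2).
row 3 has {k,l,m,n}; column 5 has {m,n} — only o is left for (r3,c5).
row 4 has {k,m}; column 3 has {k,l,o} — only n is left for (r4,c3).
row 4 has {k,m,n}; column 5 has {m,n,o} — only l is left for (r4,c5).
row 5 is empty so far; column 1 has {k,l,m,n} — only o is left for (r5,c1).
row 5 has {o}; column 3 has {k,l,n,o} — only m is left for (r5,c3).
row 5 has {m,o}; column 4 has {k,n} — only l is left for (r5,c4).
row 5 has {l,m,o}; column 5 has {l,m,n,o} — only k is left for (r5,c5).
row 2 has {k,n,o}; column 2 has {k,m,o} — only l is left for (r2,c2).
row 2 has {k,l,n,o}; column 4 has {k,l,n} — only m is left for (r2,c4).
row 4 has {k,l,m,n}; column 4 has {k,l,m,n} — only o is left for (r4,c4).

o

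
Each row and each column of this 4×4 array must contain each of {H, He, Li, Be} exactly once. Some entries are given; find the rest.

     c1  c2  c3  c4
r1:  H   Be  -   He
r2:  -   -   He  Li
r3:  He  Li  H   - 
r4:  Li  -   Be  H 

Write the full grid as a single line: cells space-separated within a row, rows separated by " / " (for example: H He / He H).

H Be Li He / Be H He Li / He Li H Be / Li He Be H

(r1,c3): row 1 has {H,He,Be}; column 3 has {H,He,Be}, so it must be Li.
(r2,c1): row 2 has {He,Li}; column 1 has {H,He,Li}, so it must be Be.
(r2,c2): row 2 has {He,Li,Be}; column 2 has {Li,Be}, so it must be H.
(r3,c4): row 3 has {H,He,Li}; column 4 has {H,He,Li}, so it must be Be.
(r4,c2): row 4 has {H,Li,Be}; column 2 has {H,Li,Be}, so it must be He.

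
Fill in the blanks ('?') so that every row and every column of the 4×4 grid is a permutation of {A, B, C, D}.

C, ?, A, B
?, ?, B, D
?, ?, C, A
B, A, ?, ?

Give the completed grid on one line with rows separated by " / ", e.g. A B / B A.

Cell (r1,c2): row 1 has {A,B,C}; column 2 has {A} → D.
Cell (r2,c1): row 2 has {B,D}; column 1 has {B,C} → A.
Cell (r2,c2): row 2 has {A,B,D}; column 2 has {A,D} → C.
Cell (r3,c1): row 3 has {A,C}; column 1 has {A,B,C} → D.
Cell (r3,c2): row 3 has {A,C,D}; column 2 has {A,C,D} → B.
Cell (r4,c3): row 4 has {A,B}; column 3 has {A,B,C} → D.
Cell (r4,c4): row 4 has {A,B,D}; column 4 has {A,B,D} → C.

C D A B / A C B D / D B C A / B A D C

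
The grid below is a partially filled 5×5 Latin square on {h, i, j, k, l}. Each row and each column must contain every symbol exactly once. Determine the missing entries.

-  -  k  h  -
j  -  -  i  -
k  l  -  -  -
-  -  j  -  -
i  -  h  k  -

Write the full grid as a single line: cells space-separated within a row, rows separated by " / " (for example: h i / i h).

l i k h j / j h l i k / k l i j h / h k j l i / i j h k l

(r1,c1) = l
(r2,c3) = l
(r3,c3) = i
(r3,c4) = j
(r3,c5) = h
(r4,c1) = h
(r4,c4) = l
(r5,c2) = j
(r5,c5) = l
(r1,c2) = i
(r1,c5) = j
(r2,c5) = k
(r4,c2) = k
(r4,c5) = i
(r2,c2) = h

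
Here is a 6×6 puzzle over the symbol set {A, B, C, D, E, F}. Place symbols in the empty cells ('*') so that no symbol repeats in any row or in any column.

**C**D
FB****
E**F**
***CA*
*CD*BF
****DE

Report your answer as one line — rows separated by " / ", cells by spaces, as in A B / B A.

B E C A F D / F B A D E C / E D B F C A / D F E C A B / A C D E B F / C A F B D E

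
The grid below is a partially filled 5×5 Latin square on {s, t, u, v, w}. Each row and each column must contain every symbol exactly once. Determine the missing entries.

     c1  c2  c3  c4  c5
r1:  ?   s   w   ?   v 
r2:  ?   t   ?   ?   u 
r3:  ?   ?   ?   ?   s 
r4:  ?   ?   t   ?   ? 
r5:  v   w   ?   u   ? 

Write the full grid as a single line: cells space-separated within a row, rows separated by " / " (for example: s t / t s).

u s w t v / w t v s u / t v u w s / s u t v w / v w s u t

(r1,c4): row 1 has {s,v,w}; column 4 has {u}, so it must be t.
(r4,c5): row 4 has {t}; column 5 has {s,u,v}, so it must be w.
(r5,c3): row 5 has {u,v,w}; column 3 has {t,w}, so it must be s.
(r5,c5): row 5 has {s,u,v,w}; column 5 has {s,u,v,w}, so it must be t.
(r1,c1): row 1 has {s,t,v,w}; column 1 has {v}, so it must be u.
(r2,c3): row 2 has {t,u}; column 3 has {s,t,w}, so it must be v.
(r3,c3): row 3 has {s}; column 3 has {s,t,v,w}, so it must be u.
(r4,c1): row 4 has {t,w}; column 1 has {u,v}, so it must be s.
(r4,c4): row 4 has {s,t,w}; column 4 has {t,u}, so it must be v.
(r2,c1): row 2 has {t,u,v}; column 1 has {s,u,v}, so it must be w.
(r2,c4): row 2 has {t,u,v,w}; column 4 has {t,u,v}, so it must be s.
(r3,c1): row 3 has {s,u}; column 1 has {s,u,v,w}, so it must be t.
(r3,c2): row 3 has {s,t,u}; column 2 has {s,t,w}, so it must be v.
(r3,c4): row 3 has {s,t,u,v}; column 4 has {s,t,u,v}, so it must be w.
(r4,c2): row 4 has {s,t,v,w}; column 2 has {s,t,v,w}, so it must be u.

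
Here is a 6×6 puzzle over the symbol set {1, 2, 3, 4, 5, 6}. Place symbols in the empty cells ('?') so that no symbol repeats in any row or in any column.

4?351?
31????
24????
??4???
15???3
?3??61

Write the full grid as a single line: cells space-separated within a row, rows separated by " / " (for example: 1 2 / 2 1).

4 6 3 5 1 2 / 3 1 5 6 2 4 / 2 4 1 3 5 6 / 6 2 4 1 3 5 / 1 5 6 2 4 3 / 5 3 2 4 6 1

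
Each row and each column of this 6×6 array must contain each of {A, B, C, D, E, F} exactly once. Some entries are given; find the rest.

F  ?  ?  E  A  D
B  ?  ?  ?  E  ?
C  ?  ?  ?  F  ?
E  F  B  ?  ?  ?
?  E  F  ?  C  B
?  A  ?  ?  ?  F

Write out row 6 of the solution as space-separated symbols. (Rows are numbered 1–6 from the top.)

(r1,c3) = C
(r4,c5) = D
(r6,c1) = D
(r6,c3) = E
(r6,c5) = B
(r1,c2) = B
(r3,c2) = D
(r3,c3) = A
(r3,c4) = B
(r3,c6) = E
(r5,c1) = A
(r5,c4) = D
(r6,c4) = C

D A E C B F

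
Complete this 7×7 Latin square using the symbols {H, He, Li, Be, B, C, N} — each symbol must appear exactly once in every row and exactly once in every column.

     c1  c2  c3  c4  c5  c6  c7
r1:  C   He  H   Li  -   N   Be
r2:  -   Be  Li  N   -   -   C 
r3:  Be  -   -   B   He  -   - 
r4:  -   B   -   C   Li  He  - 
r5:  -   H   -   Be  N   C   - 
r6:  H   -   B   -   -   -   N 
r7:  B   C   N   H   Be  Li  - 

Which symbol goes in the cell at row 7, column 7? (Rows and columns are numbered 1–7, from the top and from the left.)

He

Cell (r1,c5): row 1 has {H,He,Li,Be,C,N}; column 5 has {He,Li,Be,N} → B.
Cell (r2,c1): row 2 has {Li,Be,C,N}; column 1 has {H,Be,B,C} → He.
Cell (r2,c5): row 2 has {He,Li,Be,C,N}; column 5 has {He,Li,Be,B,N} → H.
Cell (r2,c6): row 2 has {H,He,Li,Be,C,N}; column 6 has {He,Li,C,N} → B.
Cell (r3,c3): row 3 has {He,Be,B}; column 3 has {H,Li,B,N} → C.
Cell (r3,c6): row 3 has {He,Be,B,C}; column 6 has {He,Li,B,C,N} → H.
Cell (r3,c7): row 3 has {H,He,Be,B,C}; column 7 has {Be,C,N} → Li.
Cell (r4,c1): row 4 has {He,Li,B,C}; column 1 has {H,He,Be,B,C} → N.
Cell (r4,c3): row 4 has {He,Li,B,C,N}; column 3 has {H,Li,B,C,N} → Be.
Cell (r4,c7): row 4 has {He,Li,Be,B,C,N}; column 7 has {Li,Be,C,N} → H.
Cell (r5,c1): row 5 has {H,Be,C,N}; column 1 has {H,He,Be,B,C,N} → Li.
Cell (r5,c3): row 5 has {H,Li,Be,C,N}; column 3 has {H,Li,Be,B,C,N} → He.
Cell (r5,c7): row 5 has {H,He,Li,Be,C,N}; column 7 has {H,Li,Be,C,N} → B.
Cell (r6,c2): row 6 has {H,B,N}; column 2 has {H,He,Be,B,C} → Li.
Cell (r6,c4): row 6 has {H,Li,B,N}; column 4 has {H,Li,Be,B,C,N} → He.
Cell (r6,c5): row 6 has {H,He,Li,B,N}; column 5 has {H,He,Li,Be,B,N} → C.
Cell (r6,c6): row 6 has {H,He,Li,B,C,N}; column 6 has {H,He,Li,B,C,N} → Be.
Cell (r7,c7): row 7 has {H,Li,Be,B,C,N}; column 7 has {H,Li,Be,B,C,N} → He.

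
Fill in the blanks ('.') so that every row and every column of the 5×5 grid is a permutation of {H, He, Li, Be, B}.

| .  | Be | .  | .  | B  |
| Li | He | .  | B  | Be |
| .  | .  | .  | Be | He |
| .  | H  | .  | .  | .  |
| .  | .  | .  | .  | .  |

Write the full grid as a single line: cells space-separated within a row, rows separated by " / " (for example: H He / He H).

(r2,c3) = H
(r4,c5) = Li
(r5,c5) = H
(r4,c4) = He
(r5,c4) = Li
(r1,c4) = H
(r5,c2) = B
(r1,c1) = He
(r1,c3) = Li
(r3,c2) = Li
(r3,c3) = B
(r4,c3) = Be
(r5,c1) = Be
(r5,c3) = He
(r3,c1) = H
(r4,c1) = B

He Be Li H B / Li He H B Be / H Li B Be He / B H Be He Li / Be B He Li H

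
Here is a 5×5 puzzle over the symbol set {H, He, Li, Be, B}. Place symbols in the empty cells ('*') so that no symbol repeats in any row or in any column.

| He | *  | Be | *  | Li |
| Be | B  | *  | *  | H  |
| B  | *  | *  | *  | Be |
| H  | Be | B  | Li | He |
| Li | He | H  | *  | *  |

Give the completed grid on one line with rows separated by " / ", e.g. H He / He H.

He H Be B Li / Be B Li He H / B Li He H Be / H Be B Li He / Li He H Be B

(r1,c2) = H
(r1,c4) = B
(r2,c4) = He
(r3,c2) = Li
(r3,c3) = He
(r3,c4) = H
(r5,c4) = Be
(r5,c5) = B
(r2,c3) = Li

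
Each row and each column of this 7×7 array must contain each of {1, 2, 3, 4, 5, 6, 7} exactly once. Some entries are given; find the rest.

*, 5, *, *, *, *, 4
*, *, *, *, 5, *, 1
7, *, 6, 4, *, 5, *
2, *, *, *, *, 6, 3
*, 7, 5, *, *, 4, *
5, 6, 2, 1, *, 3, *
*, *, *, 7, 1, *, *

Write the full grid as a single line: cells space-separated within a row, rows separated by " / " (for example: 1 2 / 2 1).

3 5 7 2 6 1 4 / 4 2 3 6 5 7 1 / 7 1 6 4 3 5 2 / 2 4 1 5 7 6 3 / 1 7 5 3 2 4 6 / 5 6 2 1 4 3 7 / 6 3 4 7 1 2 5

Cell (r3,c7): row 3 has {4,5,6,7}; column 7 has {1,3,4} → 2.
Cell (r4,c4): row 4 has {2,3,6}; column 4 has {1,4,7} → 5.
Cell (r5,c7): row 5 has {4,5,7}; column 7 has {1,2,3,4} → 6.
Cell (r6,c7): row 6 has {1,2,3,5,6}; column 7 has {1,2,3,4,6} → 7.
Cell (r7,c6): row 7 has {1,7}; column 6 has {3,4,5,6} → 2.
Cell (r7,c7): row 7 has {1,2,7}; column 7 has {1,2,3,4,6,7} → 5.
Cell (r2,c6): row 2 has {1,5}; column 6 has {2,3,4,5,6} → 7.
Cell (r3,c5): row 3 has {2,4,5,6,7}; column 5 has {1,5} → 3.
Cell (r5,c5): row 5 has {4,5,6,7}; column 5 has {1,3,5} → 2.
Cell (r6,c5): row 6 has {1,2,3,5,6,7}; column 5 has {1,2,3,5} → 4.
Cell (r1,c6): row 1 has {4,5}; column 6 has {2,3,4,5,6,7} → 1.
Cell (r3,c2): row 3 has {2,3,4,5,6,7}; column 2 has {5,6,7} → 1.
Cell (r4,c2): row 4 has {2,3,5,6}; column 2 has {1,5,6,7} → 4.
Cell (r4,c5): row 4 has {2,3,4,5,6}; column 5 has {1,2,3,4,5} → 7.
Cell (r5,c4): row 5 has {2,4,5,6,7}; column 4 has {1,4,5,7} → 3.
Cell (r7,c2): row 7 has {1,2,5,7}; column 2 has {1,4,5,6,7} → 3.
Cell (r7,c3): row 7 has {1,2,3,5,7}; column 3 has {2,5,6} → 4.
Cell (r1,c5): row 1 has {1,4,5}; column 5 has {1,2,3,4,5,7} → 6.
Cell (r2,c2): row 2 has {1,5,7}; column 2 has {1,3,4,5,6,7} → 2.
Cell (r2,c3): row 2 has {1,2,5,7}; column 3 has {2,4,5,6} → 3.
Cell (r2,c4): row 2 has {1,2,3,5,7}; column 4 has {1,3,4,5,7} → 6.
Cell (r4,c3): row 4 has {2,3,4,5,6,7}; column 3 has {2,3,4,5,6} → 1.
Cell (r5,c1): row 5 has {2,3,4,5,6,7}; column 1 has {2,5,7} → 1.
Cell (r7,c1): row 7 has {1,2,3,4,5,7}; column 1 has {1,2,5,7} → 6.
Cell (r1,c1): row 1 has {1,4,5,6}; column 1 has {1,2,5,6,7} → 3.
Cell (r1,c3): row 1 has {1,3,4,5,6}; column 3 has {1,2,3,4,5,6} → 7.
Cell (r1,c4): row 1 has {1,3,4,5,6,7}; column 4 has {1,3,4,5,6,7} → 2.
Cell (r2,c1): row 2 has {1,2,3,5,6,7}; column 1 has {1,2,3,5,6,7} → 4.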